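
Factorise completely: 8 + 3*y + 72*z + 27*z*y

Group as (27*z*y + 72*z) + (3*y + 8) = 9*z*(3*y + 8) + (3*y + 8).
Both groups share the factor (3*y + 8).

(3*y + 8)*(9*z + 1)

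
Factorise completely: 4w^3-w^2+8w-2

Group as (4w^3+8w) + (-w^2-2) = 4w(w^2+2) - (w^2+2).
Both groups share the factor (w^2+2).

(4w-1)(w^2+2)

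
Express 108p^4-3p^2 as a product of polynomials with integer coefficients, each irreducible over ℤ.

3p^2(6p+1)(6p-1)

Every term has a factor of 3p^2. Then 36p^2-1 = (6p)² − (1)².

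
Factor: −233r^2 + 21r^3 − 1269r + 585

Trying the rational-root candidates, r = 15 is a root, so (r − 15) is a factor; dividing leaves 21r^2 + 82r − 39.
The remaining quadratic factors as (3r + 13)(7r − 3).

(3r + 13)(7r − 3)(r − 15)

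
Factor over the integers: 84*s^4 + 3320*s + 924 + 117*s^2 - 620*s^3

(2*s - 7)*(6*s + 11)*(7*s + 2)*(s - 6)

By the rational root theorem, s = 7/2 is a root, so (2*s - 7) divides it; the quotient is 42*s^3 - 163*s^2 - 512*s - 132.
Next, s = 6 is a root, so (s - 6) is a factor; dividing leaves 42*s^2 + 89*s + 22.
The remaining quadratic factors as (6*s + 11)(7*s + 2).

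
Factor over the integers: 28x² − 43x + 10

(4x − 5)(7x − 2)

Need a pair with product 28·10 = 280 and sum −43: that's −8 and −35.
Split the middle term: 28x² − 8x − 35x + 10 = 4x(7x − 2) − 5(7x − 2).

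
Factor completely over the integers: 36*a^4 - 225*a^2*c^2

9*a^2*(2*a + 5*c)*(2*a - 5*c)

Factor out 9*a^2, leaving 4*a^2 - 25*c^2, which is a difference of two squares.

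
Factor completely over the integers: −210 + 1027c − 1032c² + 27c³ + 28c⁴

Among the possible rational roots, c = −7 is a root, so (c + 7) is a factor; dividing leaves 28c³ − 169c² + 151c − 30.
Continuing, c = 2/7 is a root, so (7c − 2) divides it; the quotient is 4c² − 23c + 15.
The remaining quadratic factors as (c − 5)(4c − 3).

(4c − 3)(7c − 2)(c + 7)(c − 5)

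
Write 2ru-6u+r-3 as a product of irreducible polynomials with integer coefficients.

Group as (2ru+r) + (-6u-3) = r(2u+1) - 3(2u+1).
Both groups share the factor (2u+1).

(2u+1)(r-3)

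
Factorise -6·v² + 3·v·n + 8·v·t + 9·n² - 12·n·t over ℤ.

-(2·v - 3·n)·(3·v + 3·n - 4·t)

Group: -3·v·(2·v - 3·n) + (-3·n + 4·t)·(2·v - 3·n); both groups contain (2·v - 3·n).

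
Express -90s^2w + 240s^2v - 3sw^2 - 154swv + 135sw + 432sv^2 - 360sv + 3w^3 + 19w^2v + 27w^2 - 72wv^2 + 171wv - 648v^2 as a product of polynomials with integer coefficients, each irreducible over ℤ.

-(3w - 8v)(5s + w + 9v)(6s - w - 9)

Group: 3w(-30s^2 - sw - 54sv + 45s + w^2 + 9wv + 9w + 81v) - 8v(-30s^2 - sw - 54sv + 45s + w^2 + 9wv + 9w + 81v); both groups contain (-30s^2 - sw - 54sv + 45s + w^2 + 9wv + 9w + 81v), so (3w - 8v) is a factor with cofactor -30s^2 - sw - 54sv + 45s + w^2 + 9wv + 9w + 81v.
The cofactor groups again: -30s^2 - sw - 54sv + 45s + w^2 + 9wv + 9w + 81v = -5s(6s - w - 9) + (-w - 9v)(6s - w - 9); both groups contain (6s - w - 9), giving -(5s + w + 9v)(6s - w - 9).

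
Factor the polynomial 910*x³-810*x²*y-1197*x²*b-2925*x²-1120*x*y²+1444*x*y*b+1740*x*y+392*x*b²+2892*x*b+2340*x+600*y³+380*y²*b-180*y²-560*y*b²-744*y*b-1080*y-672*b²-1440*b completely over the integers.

(10*x+10*y-7*b-15)*(13*x-6*y-8*b)*(7*x-10*y-12)

Group: 10*x*(91*x²-172*x*y-56*x*b-156*x+60*y²+80*y*b+72*y+96*b) + (10*y-7*b-15)*(91*x²-172*x*y-56*x*b-156*x+60*y²+80*y*b+72*y+96*b); both groups contain (91*x²-172*x*y-56*x*b-156*x+60*y²+80*y*b+72*y+96*b), so (10*x+10*y-7*b-15) is a factor with cofactor 91*x²-172*x*y-56*x*b-156*x+60*y²+80*y*b+72*y+96*b.
The cofactor groups again: 91*x²-172*x*y-56*x*b-156*x+60*y²+80*y*b+72*y+96*b = 7*x*(13*x-6*y-8*b) + (-10*y-12)*(13*x-6*y-8*b); both groups contain (13*x-6*y-8*b), giving (7*x-10*y-12)*(13*x-6*y-8*b).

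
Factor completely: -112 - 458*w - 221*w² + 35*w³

Testing divisors of the constant over divisors of the leading coefficient, w = -2/7 is a root, so (7*w + 2) divides it; the quotient is 5*w² - 33*w - 56.
The remaining quadratic factors as (w - 8)(5*w + 7).

(5*w + 7)*(7*w + 2)*(w - 8)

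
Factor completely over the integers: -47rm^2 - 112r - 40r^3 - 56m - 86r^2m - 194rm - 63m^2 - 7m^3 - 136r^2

-(5r + 7m + 7)(2r + m)(4r + m + 8)

Group: 4r(-10r^2 - 19rm - 14r - 7m^2 - 7m) + (m + 8)(-10r^2 - 19rm - 14r - 7m^2 - 7m); both groups contain (-10r^2 - 19rm - 14r - 7m^2 - 7m), so (4r + m + 8) is a factor with cofactor -10r^2 - 19rm - 14r - 7m^2 - 7m.
The cofactor groups again: -10r^2 - 19rm - 14r - 7m^2 - 7m = -2r(5r + 7m + 7) - m(5r + 7m + 7); both groups contain (5r + 7m + 7), giving -(2r + m)(5r + 7m + 7).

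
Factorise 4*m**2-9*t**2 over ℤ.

Recognize a difference of squares with the parts 2*m and 3*t.

-(3*t-2*m)*(3*t+2*m)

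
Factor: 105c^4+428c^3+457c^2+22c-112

By the rational root theorem, c = 2/5 is a root, giving the factor (5c-2) and quotient 21c^3+94c^2+129c+56.
Then c = -8/7 is a root, giving the factor (7c+8) and quotient 3c^2+10c+7.
The remaining quadratic factors as (c+1)(3c+7).

(3c+7)(5c-2)(7c+8)(c+1)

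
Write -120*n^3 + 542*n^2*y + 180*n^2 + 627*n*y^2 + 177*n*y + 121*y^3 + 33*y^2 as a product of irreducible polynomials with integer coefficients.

-(15*n + 11*y)*(2*n - 11*y - 3)*(4*n + y)

Group: 2*n*(-60*n^2 - 59*n*y - 11*y^2) + (-11*y - 3)*(-60*n^2 - 59*n*y - 11*y^2); both groups contain (-60*n^2 - 59*n*y - 11*y^2), so (2*n - 11*y - 3) is a factor with cofactor -60*n^2 - 59*n*y - 11*y^2.
The cofactor groups again: -60*n^2 - 59*n*y - 11*y^2 = -15*n*(4*n + y) - 11*y*(4*n + y); both groups contain (4*n + y), giving -(15*n + 11*y)*(4*n + y).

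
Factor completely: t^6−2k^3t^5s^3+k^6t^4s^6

t^4(k^3s^3−t)^2

Every term has a factor of t^4; factoring it out leaves k^6s^6−2k^3ts^3+t^2.
Recognize a perfect-square trinomial with the parts k^3s^3 and t.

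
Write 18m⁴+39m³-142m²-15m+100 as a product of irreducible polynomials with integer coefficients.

Testing divisors of the constant over divisors of the leading coefficient, m = 1 is a root, so (m-1) is a factor; dividing leaves 18m³+57m²-85m-100.
Then m = 5/3 is a root, giving the factor (3m-5) and quotient 6m²+29m+20.
The remaining quadratic factors as (6m+5)(m+4).

(3m-5)(6m+5)(m+4)(m-1)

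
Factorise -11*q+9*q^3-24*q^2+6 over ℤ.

(3*q+2)*(3*q-1)*(q-3)

Among the possible rational roots, q = -2/3 is a root, so (3*q+2) is a factor; dividing leaves 3*q^2-10*q+3.
The remaining quadratic factors as (3*q-1)(q-3).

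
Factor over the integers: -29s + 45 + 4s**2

(4s - 9)(s - 5)

Need a pair with product 4·45 = 180 and sum -29: that's -9 and -20.
Split the middle term: 4s**2 - 9s - 20s + 45 = s(4s - 9) - 5(4s - 9).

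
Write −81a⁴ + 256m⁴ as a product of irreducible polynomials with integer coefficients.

(4m − 3a)(4m + 3a)(16m² + 9a²)

(4m)⁴ − (3a)⁴ = ((4m)² − (3a)²)((4m)² + (3a)²); the first factor splits again, the second (16m² + 9a²) is irreducible.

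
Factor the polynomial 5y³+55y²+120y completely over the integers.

5y(y+3)(y+8)

Pull out the common factor 5y, then factor the remaining trinomial.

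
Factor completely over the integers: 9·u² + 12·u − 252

3·(3·u − 14)·(u + 6)

Pull out the common factor 3, then factor the remaining trinomial.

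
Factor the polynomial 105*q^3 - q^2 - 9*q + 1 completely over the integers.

Trying the rational-root candidates, q = -1/3 is a root, so (3*q + 1) divides it; the quotient is 35*q^2 - 12*q + 1.
The remaining quadratic factors as (7*q - 1)(5*q - 1).

(3*q + 1)*(5*q - 1)*(7*q - 1)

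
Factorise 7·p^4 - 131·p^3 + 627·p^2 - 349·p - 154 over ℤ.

(7·p + 2)·(p - 1)·(p - 11)·(p - 7)

Testing divisors of the constant over divisors of the leading coefficient, p = -2/7 is a root, giving the factor (7·p + 2) and quotient p^3 - 19·p^2 + 95·p - 77.
Continuing, p = 1 is a root, so (p - 1) divides it; the quotient is p^2 - 18·p + 77.
The remaining quadratic factors as (p - 7)(p - 11).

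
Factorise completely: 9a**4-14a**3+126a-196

(9a-14)(a**3+14)

Group as (9a**4+126a) + (-14a**3-196) = 9a(a**3+14) - 14(a**3+14).
Both groups share the factor (a**3+14).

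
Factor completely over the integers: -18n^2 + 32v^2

Every term has a factor of 2. Then 16v^2 - 9n^2 = (4v)² − (3n)².

2(4v - 3n)(4v + 3n)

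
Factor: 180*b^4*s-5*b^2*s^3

5*b^2*s*(6*b+s)*(6*b-s)

Factor out 5*b^2*s, leaving 36*b^2-s^2, which is a difference of two squares.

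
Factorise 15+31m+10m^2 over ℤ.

(2m+5)(5m+3)

Need a pair with product 10·15 = 150 and sum 31: that's 6 and 25.
Split the middle term: 10m^2+6m + 25m+15 = 2m(5m+3) + 5(5m+3).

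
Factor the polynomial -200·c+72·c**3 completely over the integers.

Factor out 8·c, leaving 9·c**2-25, which is a difference of two squares.

8·c·(3·c+5)·(3·c-5)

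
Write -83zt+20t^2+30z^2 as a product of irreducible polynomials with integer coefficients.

(15z-4t)(2z-5t)

Group: 15z(2z-5t) - 4t(2z-5t); both groups contain (2z-5t).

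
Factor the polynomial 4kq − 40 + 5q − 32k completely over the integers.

Group as (4kq − 32k) + (5q − 40) = 4k(q − 8) + 5(q − 8).
Both groups share the factor (q − 8).

(4k + 5)(q − 8)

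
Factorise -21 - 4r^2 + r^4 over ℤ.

Substitute u = r^2 to get a quadratic in u, then factor.
r^2 + 3 is irreducible over ℤ (always positive, so no real roots).
r^2 - 7 is irreducible over ℤ (7 is not a perfect square).

(r^2 + 3)(r^2 - 7)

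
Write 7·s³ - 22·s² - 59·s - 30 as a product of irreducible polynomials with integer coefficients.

Trying the rational-root candidates, s = -6/7 is a root, so (7·s + 6) is a factor; dividing leaves s² - 4·s - 5.
The remaining quadratic factors as (s + 1)(s - 5).

(7·s + 6)·(s + 1)·(s - 5)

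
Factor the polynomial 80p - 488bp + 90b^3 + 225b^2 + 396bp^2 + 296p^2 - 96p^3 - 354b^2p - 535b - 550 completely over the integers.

Group: 5b(18b^2 - 42bp + 81b + 12p^2 - 52p + 55) + (-8p - 10)(18b^2 - 42bp + 81b + 12p^2 - 52p + 55); both groups contain (18b^2 - 42bp + 81b + 12p^2 - 52p + 55), so (5b - 8p - 10) is a factor with cofactor 18b^2 - 42bp + 81b + 12p^2 - 52p + 55.
The cofactor groups again: 18b^2 - 42bp + 81b + 12p^2 - 52p + 55 = 6b(3b - 6p + 11) + (-2p + 5)(3b - 6p + 11); both groups contain (3b - 6p + 11), giving (6b - 2p + 5)(3b - 6p + 11).

(3b - 6p + 11)(5b - 8p - 10)(6b - 2p + 5)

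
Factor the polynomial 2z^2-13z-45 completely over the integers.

(2z+5)(z-9)

Need a pair with product 2·(-45) = -90 and sum -13: that's 5 and -18.
Split the middle term: 2z^2+5z - 18z-45 = z(2z+5) - 9(2z+5).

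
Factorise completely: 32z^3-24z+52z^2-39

Group as (32z^3-24z) + (52z^2-39) = 8z(4z^2-3) + 13(4z^2-3).
Both groups share the factor (4z^2-3).

(8z+13)(4z^2-3)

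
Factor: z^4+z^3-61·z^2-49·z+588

(z+4)·(z+7)·(z-3)·(z-7)

Testing divisors of the constant over divisors of the leading coefficient, z = -4 is a root, so (z+4) is a factor; dividing leaves z^3-3·z^2-49·z+147.
Then z = 7 is a root, giving the factor (z-7) and quotient z^2+4·z-21.
The remaining quadratic factors as (z-3)(z+7).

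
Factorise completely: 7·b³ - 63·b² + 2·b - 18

(b - 9)·(7·b² + 2)

Group as (7·b³ + 2·b) + (-63·b² - 18) = b·(7·b² + 2) - 9·(7·b² + 2).
Both groups share the factor (7·b² + 2).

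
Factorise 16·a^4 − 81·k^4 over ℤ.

(2·a)⁴ − (3·k)⁴ = ((2·a)² − (3·k)²)((2·a)² + (3·k)²); the first factor splits again, the second (4·a^2 + 9·k^2) is irreducible.

(2·a + 3·k)·(2·a − 3·k)·(4·a^2 + 9·k^2)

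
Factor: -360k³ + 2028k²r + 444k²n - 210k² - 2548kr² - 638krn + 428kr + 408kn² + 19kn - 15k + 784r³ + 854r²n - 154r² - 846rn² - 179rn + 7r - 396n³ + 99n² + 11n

-(12k - 14r + 12n + 1)(15k - 7r - 11n)(2k - 8r - 3n + 1)

Group: 2k(-180k² + 294kr - 48kn - 15k - 98r² - 70rn + 7r + 132n² + 11n) + (-8r - 3n + 1)(-180k² + 294kr - 48kn - 15k - 98r² - 70rn + 7r + 132n² + 11n); both groups contain (-180k² + 294kr - 48kn - 15k - 98r² - 70rn + 7r + 132n² + 11n), so (2k - 8r - 3n + 1) is a factor with cofactor -180k² + 294kr - 48kn - 15k - 98r² - 70rn + 7r + 132n² + 11n.
The cofactor groups again: -180k² + 294kr - 48kn - 15k - 98r² - 70rn + 7r + 132n² + 11n = -15k(12k - 14r + 12n + 1) + (7r + 11n)(12k - 14r + 12n + 1); both groups contain (12k - 14r + 12n + 1), giving -(15k - 7r - 11n)(12k - 14r + 12n + 1).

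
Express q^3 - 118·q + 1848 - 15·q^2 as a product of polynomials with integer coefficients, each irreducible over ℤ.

(q + 11)·(q - 12)·(q - 14)

Testing divisors of the constant over divisors of the leading coefficient, q = -11 is a root, so (q + 11) divides it; the quotient is q^2 - 26·q + 168.
The remaining quadratic factors as (q - 12)(q - 14).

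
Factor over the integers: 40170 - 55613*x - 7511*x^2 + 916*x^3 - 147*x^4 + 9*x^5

By the rational root theorem, x = -13/3 is a root, so (3*x + 13) is a factor; dividing leaves 3*x^4 - 62*x^3 + 574*x^2 - 4991*x + 3090.
Next, x = 2/3 is a root, so (3*x - 2) divides it; the quotient is x^3 - 20*x^2 + 178*x - 1545.
Then x = 15 is a root, so (x - 15) is a factor; dividing leaves x^2 - 5*x + 103.
The quadratic x^2 - 5*x + 103 has discriminant -387 < 0 and is irreducible over ℤ.

(3*x + 13)*(3*x - 2)*(x - 15)*(x^2 - 5*x + 103)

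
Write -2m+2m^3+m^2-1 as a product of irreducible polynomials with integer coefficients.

(2m+1)(m+1)(m-1)

Group as (2m^3-2m) + (m^2-1) = 2m(m^2-1) + (m^2-1).
Both groups share the factor (m^2-1).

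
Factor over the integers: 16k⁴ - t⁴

(2k + t)(2k - t)(4k² + t²)

Write as (4k²)² − (t²)², then factor 4k² - t² once more.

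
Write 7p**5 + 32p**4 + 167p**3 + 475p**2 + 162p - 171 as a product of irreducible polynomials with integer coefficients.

Among the possible rational roots, p = -3 is a root, giving the factor (p + 3) and quotient 7p**4 + 11p**3 + 134p**2 + 73p - 57.
Then p = -1 is a root, giving the factor (p + 1) and quotient 7p**3 + 4p**2 + 130p - 57.
Then p = 3/7 is a root, so (7p - 3) divides it; the quotient is p**2 + p + 19.
The quadratic p**2 + p + 19 has discriminant -75 < 0 and is irreducible over ℤ.

(7p - 3)(p + 1)(p + 3)(p**2 + p + 19)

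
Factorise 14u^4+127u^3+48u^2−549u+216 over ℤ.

Testing divisors of the constant over divisors of the leading coefficient, u = 3/2 is a root, so (2u−3) divides it; the quotient is 7u^3+74u^2+135u−72.
Then u = 3/7 is a root, giving the factor (7u−3) and quotient u^2+11u+24.
The remaining quadratic factors as (u+8)(u+3).

(2u−3)(7u−3)(u+3)(u+8)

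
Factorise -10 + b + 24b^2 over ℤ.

(3b + 2)(8b - 5)

Need a pair with product 24·(-10) = -240 and sum 1: that's -15 and 16.
Split the middle term: 24b^2 - 15b + 16b - 10 = 3b(8b - 5) + 2(8b - 5).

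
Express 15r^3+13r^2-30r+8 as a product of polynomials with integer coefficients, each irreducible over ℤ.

Among the possible rational roots, r = 1/3 is a root, so (3r-1) divides it; the quotient is 5r^2+6r-8.
The remaining quadratic factors as (r+2)(5r-4).

(3r-1)(5r-4)(r+2)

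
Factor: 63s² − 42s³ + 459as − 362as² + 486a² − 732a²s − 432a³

−(6a + s)(8a + 6s − 9)(9a + 7s)

Group: 6a(−72a² − 110as + 81a − 42s² + 63s) + s(−72a² − 110as + 81a − 42s² + 63s); both groups contain (−72a² − 110as + 81a − 42s² + 63s), so (6a + s) is a factor with cofactor −72a² − 110as + 81a − 42s² + 63s.
The cofactor groups again: −72a² − 110as + 81a − 42s² + 63s = −9a(8a + 6s − 9) − 7s(8a + 6s − 9); both groups contain (8a + 6s − 9), giving −(9a + 7s)(8a + 6s − 9).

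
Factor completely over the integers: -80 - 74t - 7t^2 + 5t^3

(5t + 8)(t + 2)(t - 5)

Trying the rational-root candidates, t = -8/5 is a root, giving the factor (5t + 8) and quotient t^2 - 3t - 10.
The remaining quadratic factors as (t + 2)(t - 5).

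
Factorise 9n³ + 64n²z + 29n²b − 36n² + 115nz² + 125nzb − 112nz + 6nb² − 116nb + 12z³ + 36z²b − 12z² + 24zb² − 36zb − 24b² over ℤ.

(9n + z + 2b)(n + 3z + 3b)(n + 4z − 4)

Group: n(9n² + 37nz + 2nb − 36n + 4z² + 8zb − 4z − 8b) + (3z + 3b)(9n² + 37nz + 2nb − 36n + 4z² + 8zb − 4z − 8b); both groups contain (9n² + 37nz + 2nb − 36n + 4z² + 8zb − 4z − 8b), so (n + 3z + 3b) is a factor with cofactor 9n² + 37nz + 2nb − 36n + 4z² + 8zb − 4z − 8b.
The cofactor groups again: 9n² + 37nz + 2nb − 36n + 4z² + 8zb − 4z − 8b = 9n(n + 4z − 4) + (z + 2b)(n + 4z − 4); both groups contain (n + 4z − 4), giving (9n + z + 2b)(n + 4z − 4).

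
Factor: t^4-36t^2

Pull out the common factor t^2, leaving t^2-36.
Recognize a difference of squares with the parts t and 6.

t^2(t+6)(t-6)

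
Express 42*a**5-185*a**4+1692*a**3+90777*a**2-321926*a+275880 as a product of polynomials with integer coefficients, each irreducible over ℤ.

(6*a-11)*(7*a-11)*(a+12)*(a**2-13*a+190)

Trying the rational-root candidates, a = -12 is a root, giving the factor (a+12) and quotient 42*a**4-689*a**3+9960*a**2-28743*a+22990.
Continuing, a = 11/7 is a root, so (7*a-11) divides it; the quotient is 6*a**3-89*a**2+1283*a-2090.
Next, a = 11/6 is a root, giving the factor (6*a-11) and quotient a**2-13*a+190.
The quadratic a**2-13*a+190 has discriminant -591 < 0 and is irreducible over ℤ.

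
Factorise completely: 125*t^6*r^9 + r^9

r^9*(5*t^2 + 1)*(25*t^4 - 5*t^2 + 1)

Factor out r^9 first: what remains is 125*t^6 + 1.
Recognize a sum of cubes with the parts 5*t^2 and 1.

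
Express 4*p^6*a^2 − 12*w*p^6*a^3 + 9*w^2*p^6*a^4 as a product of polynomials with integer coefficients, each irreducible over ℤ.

a^2*p^6*(3*w*a − 2)^2

Pull out the common factor p^6*a^2, leaving 9*w^2*a^2 − 12*w*a + 4.
Recognize a perfect-square trinomial with the parts 3*w*a and 2.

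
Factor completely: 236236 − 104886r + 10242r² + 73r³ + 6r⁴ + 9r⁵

(3r − 11)(3r − 14)(r + 13)(r² − 4r + 118)

Among the possible rational roots, r = 11/3 is a root, so (3r − 11) divides it; the quotient is 3r⁴ + 13r³ + 72r² + 3678r − 21476.
Then r = −13 is a root, giving the factor (r + 13) and quotient 3r³ − 26r² + 410r − 1652.
Then r = 14/3 is a root, so (3r − 14) divides it; the quotient is r² − 4r + 118.
The quadratic r² − 4r + 118 has discriminant −456 < 0 and is irreducible over ℤ.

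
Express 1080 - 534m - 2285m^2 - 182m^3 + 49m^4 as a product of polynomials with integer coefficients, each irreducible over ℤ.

(7m + 6)(7m - 4)(m + 5)(m - 9)

Trying the rational-root candidates, m = 4/7 is a root, giving the factor (7m - 4) and quotient 7m^3 - 22m^2 - 339m - 270.
Next, m = -5 is a root, so (m + 5) is a factor; dividing leaves 7m^2 - 57m - 54.
The remaining quadratic factors as (m - 9)(7m + 6).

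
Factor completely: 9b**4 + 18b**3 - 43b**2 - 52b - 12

Trying the rational-root candidates, b = -2/3 is a root, giving the factor (3b + 2) and quotient 3b**3 + 4b**2 - 17b - 6.
Continuing, b = 2 is a root, giving the factor (b - 2) and quotient 3b**2 + 10b + 3.
The remaining quadratic factors as (b + 3)(3b + 1).

(3b + 1)(3b + 2)(b + 3)(b - 2)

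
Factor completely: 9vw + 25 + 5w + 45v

(9v + 5)(w + 5)

Group as (9vw + 45v) + (5w + 25) = 9v(w + 5) + 5(w + 5).
Both groups share the factor (w + 5).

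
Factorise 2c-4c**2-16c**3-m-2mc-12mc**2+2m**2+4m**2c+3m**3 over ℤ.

Group: m(3m**2-2mc-m-8c**2+2c) + (2c+1)(3m**2-2mc-m-8c**2+2c); both groups contain (3m**2-2mc-m-8c**2+2c), so (m+2c+1) is a factor with cofactor 3m**2-2mc-m-8c**2+2c.
The cofactor groups again: 3m**2-2mc-m-8c**2+2c = 3m(m-2c) + (4c-1)(m-2c); both groups contain (m-2c), giving (3m+4c-1)(m-2c).

(m-2c)(m+2c+1)(3m+4c-1)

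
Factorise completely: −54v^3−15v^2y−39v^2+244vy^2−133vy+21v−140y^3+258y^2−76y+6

−(2v+5y−1)(3v−2y+3)(9v−14y+2)

Group: 3v(−18v^2−17vy+5v+70y^2−24y+2) + (−2y+3)(−18v^2−17vy+5v+70y^2−24y+2); both groups contain (−18v^2−17vy+5v+70y^2−24y+2), so (3v−2y+3) is a factor with cofactor −18v^2−17vy+5v+70y^2−24y+2.
The cofactor groups again: −18v^2−17vy+5v+70y^2−24y+2 = −2v(9v−14y+2) + (−5y+1)(9v−14y+2); both groups contain (9v−14y+2), giving −(2v+5y−1)(9v−14y+2).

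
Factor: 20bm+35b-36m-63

(4m+7)(5b-9)

Group as (20bm+35b) + (-36m-63) = 5b(4m+7) - 9(4m+7).
Both groups share the factor (4m+7).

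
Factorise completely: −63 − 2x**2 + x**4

(x + 3)(x − 3)(x**2 + 7)

Substitute u = x**2 to get a quadratic in u, then factor.
x**2 + 7 is irreducible over ℤ (always positive, so no real roots).
x**2 − 9 is a difference of squares.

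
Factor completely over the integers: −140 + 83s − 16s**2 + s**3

Trying the rational-root candidates, s = 7 is a root, so (s − 7) is a factor; dividing leaves s**2 − 9s + 20.
The remaining quadratic factors as (s − 5)(s − 4).

(s − 4)(s − 5)(s − 7)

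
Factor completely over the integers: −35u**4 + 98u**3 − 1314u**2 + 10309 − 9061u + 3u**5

Testing divisors of the constant over divisors of the leading coefficient, u = 1 is a root, giving the factor (u − 1) and quotient 3u**4 − 32u**3 + 66u**2 − 1248u − 10309.
Next, u = −13/3 is a root, so (3u + 13) is a factor; dividing leaves u**3 − 15u**2 + 87u − 793.
Next, u = 13 is a root, giving the factor (u − 13) and quotient u**2 − 2u + 61.
The quadratic u**2 − 2u + 61 has discriminant −240 < 0 and is irreducible over ℤ.

(3u + 13)(u − 1)(u − 13)(u**2 − 2u + 61)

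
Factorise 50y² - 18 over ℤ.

Factor out 2, leaving 25y² - 9, which is a difference of two squares.

2(5y + 3)(5y - 3)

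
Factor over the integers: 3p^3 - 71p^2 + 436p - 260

(3p - 2)(p - 10)(p - 13)

Testing divisors of the constant over divisors of the leading coefficient, p = 2/3 is a root, so (3p - 2) divides it; the quotient is p^2 - 23p + 130.
The remaining quadratic factors as (p - 10)(p - 13).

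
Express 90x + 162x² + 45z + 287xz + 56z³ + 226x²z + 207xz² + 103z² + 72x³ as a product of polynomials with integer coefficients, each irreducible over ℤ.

(2x + z)(4x + 7z + 5)(9x + 8z + 9)

Group: 9x(8x² + 18xz + 10x + 7z² + 5z) + (8z + 9)(8x² + 18xz + 10x + 7z² + 5z); both groups contain (8x² + 18xz + 10x + 7z² + 5z), so (9x + 8z + 9) is a factor with cofactor 8x² + 18xz + 10x + 7z² + 5z.
The cofactor groups again: 8x² + 18xz + 10x + 7z² + 5z = 4x(2x + z) + (7z + 5)(2x + z); both groups contain (2x + z), giving (4x + 7z + 5)(2x + z).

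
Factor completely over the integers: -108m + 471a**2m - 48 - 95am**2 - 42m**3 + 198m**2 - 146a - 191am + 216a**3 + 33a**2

(3a + 7m + 2)(8a - 3m + 3)(9a + 2m - 8)

Group: 8a(27a**2 + 69am - 6a + 14m**2 - 52m - 16) + (-3m + 3)(27a**2 + 69am - 6a + 14m**2 - 52m - 16); both groups contain (27a**2 + 69am - 6a + 14m**2 - 52m - 16), so (8a - 3m + 3) is a factor with cofactor 27a**2 + 69am - 6a + 14m**2 - 52m - 16.
The cofactor groups again: 27a**2 + 69am - 6a + 14m**2 - 52m - 16 = 3a(9a + 2m - 8) + (7m + 2)(9a + 2m - 8); both groups contain (9a + 2m - 8), giving (3a + 7m + 2)(9a + 2m - 8).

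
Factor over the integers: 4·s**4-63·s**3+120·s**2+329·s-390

By the rational root theorem, s = 1 is a root, so (s-1) is a factor; dividing leaves 4·s**3-59·s**2+61·s+390.
Then s = 15/4 is a root, giving the factor (4·s-15) and quotient s**2-11·s-26.
The remaining quadratic factors as (s+2)(s-13).

(4·s-15)·(s+2)·(s-1)·(s-13)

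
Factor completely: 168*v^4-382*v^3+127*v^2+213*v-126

(4*v+3)*(6*v-7)*(7*v-6)*(v-1)

By the rational root theorem, v = 6/7 is a root, so (7*v-6) is a factor; dividing leaves 24*v^3-34*v^2-11*v+21.
Then v = -3/4 is a root, so (4*v+3) divides it; the quotient is 6*v^2-13*v+7.
The remaining quadratic factors as (6*v-7)(v-1).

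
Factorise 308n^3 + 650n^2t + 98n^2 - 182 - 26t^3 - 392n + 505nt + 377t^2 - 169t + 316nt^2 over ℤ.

(11n + 13t - 13)(14n - t + 14)(2n + 2t + 1)

Group: 2n(154n^2 + 171nt - 28n - 13t^2 + 195t - 182) + (2t + 1)(154n^2 + 171nt - 28n - 13t^2 + 195t - 182); both groups contain (154n^2 + 171nt - 28n - 13t^2 + 195t - 182), so (2n + 2t + 1) is a factor with cofactor 154n^2 + 171nt - 28n - 13t^2 + 195t - 182.
The cofactor groups again: 154n^2 + 171nt - 28n - 13t^2 + 195t - 182 = 14n(11n + 13t - 13) + (-t + 14)(11n + 13t - 13); both groups contain (11n + 13t - 13), giving (14n - t + 14)(11n + 13t - 13).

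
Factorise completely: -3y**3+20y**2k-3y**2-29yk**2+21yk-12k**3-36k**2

Group: y(-3y**2+8yk-3y+3k**2+9k) - 4k(-3y**2+8yk-3y+3k**2+9k); both groups contain (-3y**2+8yk-3y+3k**2+9k), so (y-4k) is a factor with cofactor -3y**2+8yk-3y+3k**2+9k.
The cofactor groups again: -3y**2+8yk-3y+3k**2+9k = -y(3y+k+3) + 3k(3y+k+3); both groups contain (3y+k+3), giving -(y-3k)(3y+k+3).

-(y-3k)(y-4k)(3y+k+3)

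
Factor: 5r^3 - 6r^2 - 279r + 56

Trying the rational-root candidates, r = 1/5 is a root, so (5r - 1) is a factor; dividing leaves r^2 - r - 56.
The remaining quadratic factors as (r - 8)(r + 7).

(5r - 1)(r + 7)(r - 8)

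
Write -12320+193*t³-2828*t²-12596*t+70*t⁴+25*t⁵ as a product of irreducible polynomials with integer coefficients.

(5*t+11)*(5*t+8)*(t-5)*(t²+4*t+28)

By the rational root theorem, t = 5 is a root, giving the factor (t-5) and quotient 25*t⁴+195*t³+1168*t²+3012*t+2464.
Next, t = -11/5 is a root, so (5*t+11) divides it; the quotient is 5*t³+28*t²+172*t+224.
Next, t = -8/5 is a root, giving the factor (5*t+8) and quotient t²+4*t+28.
The quadratic t²+4*t+28 has discriminant -96 < 0 and is irreducible over ℤ.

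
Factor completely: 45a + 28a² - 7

(4a + 7)(7a - 1)

Need a pair with product 28·(-7) = -196 and sum 45: that's -4 and 49.
Split the middle term: 28a² - 4a + 49a - 7 = 4a(7a - 1) + 7(7a - 1).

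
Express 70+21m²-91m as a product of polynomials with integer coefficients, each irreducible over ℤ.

Pull out the common factor 7, then factor the remaining trinomial.

7(3m-10)(m-1)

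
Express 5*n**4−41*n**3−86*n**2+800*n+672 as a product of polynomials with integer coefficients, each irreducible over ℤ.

By the rational root theorem, n = 7 is a root, giving the factor (n−7) and quotient 5*n**3−6*n**2−128*n−96.
Then n = 6 is a root, so (n−6) divides it; the quotient is 5*n**2+24*n+16.
The remaining quadratic factors as (5*n+4)(n+4).

(5*n+4)*(n+4)*(n−6)*(n−7)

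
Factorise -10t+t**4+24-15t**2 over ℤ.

(t+2)(t+3)(t-1)(t-4)

By the rational root theorem, t = 1 is a root, so (t-1) divides it; the quotient is t**3+t**2-14t-24.
Then t = 4 is a root, giving the factor (t-4) and quotient t**2+5t+6.
The remaining quadratic factors as (t+2)(t+3).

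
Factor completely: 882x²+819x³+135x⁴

Pull out the common factor 9x², then factor the remaining trinomial.

9x²(3x+14)(5x+7)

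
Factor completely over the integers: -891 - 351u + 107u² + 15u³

(3u - 11)(5u + 9)(u + 9)

Testing divisors of the constant over divisors of the leading coefficient, u = -9 is a root, so (u + 9) is a factor; dividing leaves 15u² - 28u - 99.
The remaining quadratic factors as (3u - 11)(5u + 9).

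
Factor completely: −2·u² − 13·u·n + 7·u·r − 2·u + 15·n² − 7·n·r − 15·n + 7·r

Group: −2·u·(u − n + 1) + (−15·n + 7·r)·(u − n + 1); both groups contain (u − n + 1).

−(u − n + 1)·(2·u + 15·n − 7·r)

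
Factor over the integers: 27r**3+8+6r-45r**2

(3r+1)(3r-2)(3r-4)

Trying the rational-root candidates, r = 4/3 is a root, so (3r-4) is a factor; dividing leaves 9r**2-3r-2.
The remaining quadratic factors as (3r-2)(3r+1).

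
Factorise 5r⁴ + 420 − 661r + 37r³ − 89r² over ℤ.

(5r − 3)(r + 5)(r + 7)(r − 4)

Trying the rational-root candidates, r = −5 is a root, so (r + 5) divides it; the quotient is 5r³ + 12r² − 149r + 84.
Continuing, r = −7 is a root, so (r + 7) divides it; the quotient is 5r² − 23r + 12.
The remaining quadratic factors as (r − 4)(5r − 3).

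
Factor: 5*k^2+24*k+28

(5*k+14)*(k+2)

Need a pair with product 5·28 = 140 and sum 24: that's 10 and 14.
Split the middle term: 5*k^2+10*k + 14*k+28 = 5*k*(k+2) + 14*(k+2).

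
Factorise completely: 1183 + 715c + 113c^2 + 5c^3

Trying the rational-root candidates, c = -13 is a root, so (c + 13) is a factor; dividing leaves 5c^2 + 48c + 91.
The remaining quadratic factors as (5c + 13)(c + 7).

(5c + 13)(c + 13)(c + 7)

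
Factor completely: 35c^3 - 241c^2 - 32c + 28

(5c + 2)(7c - 2)(c - 7)

By the rational root theorem, c = 2/7 is a root, giving the factor (7c - 2) and quotient 5c^2 - 33c - 14.
The remaining quadratic factors as (5c + 2)(c - 7).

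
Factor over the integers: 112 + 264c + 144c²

8(3c + 2)(6c + 7)

Pull out the common factor 8, then factor the remaining trinomial.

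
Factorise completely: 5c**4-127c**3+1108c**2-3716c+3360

Among the possible rational roots, c = 6 is a root, giving the factor (c-6) and quotient 5c**3-97c**2+526c-560.
Then c = 8 is a root, giving the factor (c-8) and quotient 5c**2-57c+70.
The remaining quadratic factors as (5c-7)(c-10).

(5c-7)(c-10)(c-6)(c-8)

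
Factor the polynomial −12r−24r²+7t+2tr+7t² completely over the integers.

Group: t(7t−12r) + (2r+1)(7t−12r); both groups contain (7t−12r).

(7t−12r)(t+2r+1)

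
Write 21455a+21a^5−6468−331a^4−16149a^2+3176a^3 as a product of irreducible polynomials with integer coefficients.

(3a−4)(7a−3)(a−7)(a^2−7a+77)

By the rational root theorem, a = 7 is a root, giving the factor (a−7) and quotient 21a^4−184a^3+1888a^2−2933a+924.
Continuing, a = 3/7 is a root, giving the factor (7a−3) and quotient 3a^3−25a^2+259a−308.
Then a = 4/3 is a root, giving the factor (3a−4) and quotient a^2−7a+77.
The quadratic a^2−7a+77 has discriminant −259 < 0 and is irreducible over ℤ.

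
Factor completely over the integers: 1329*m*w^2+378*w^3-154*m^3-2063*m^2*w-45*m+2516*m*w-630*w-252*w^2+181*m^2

Group: 11*m*(-14*m^2-199*m*w+5*m-42*w^2+70*w) + (-9*w-9)*(-14*m^2-199*m*w+5*m-42*w^2+70*w); both groups contain (-14*m^2-199*m*w+5*m-42*w^2+70*w), so (11*m-9*w-9) is a factor with cofactor -14*m^2-199*m*w+5*m-42*w^2+70*w.
The cofactor groups again: -14*m^2-199*m*w+5*m-42*w^2+70*w = -14*m*(m+14*w) + (-3*w+5)*(m+14*w); both groups contain (m+14*w), giving -(14*m+3*w-5)*(m+14*w).

-(11*m-9*w-9)*(14*m+3*w-5)*(m+14*w)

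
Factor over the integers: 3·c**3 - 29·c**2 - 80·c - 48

(3·c + 4)·(c + 1)·(c - 12)

Among the possible rational roots, c = 12 is a root, so (c - 12) divides it; the quotient is 3·c**2 + 7·c + 4.
The remaining quadratic factors as (3·c + 4)(c + 1).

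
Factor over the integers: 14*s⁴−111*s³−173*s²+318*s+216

By the rational root theorem, s = 9 is a root, so (s−9) is a factor; dividing leaves 14*s³+15*s²−38*s−24.
Next, s = 3/2 is a root, so (2*s−3) is a factor; dividing leaves 7*s²+18*s+8.
The remaining quadratic factors as (s+2)(7*s+4).

(2*s−3)*(7*s+4)*(s+2)*(s−9)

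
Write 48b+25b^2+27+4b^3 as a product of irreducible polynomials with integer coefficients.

Among the possible rational roots, b = −3 is a root, giving the factor (b+3) and quotient 4b^2+13b+9.
The remaining quadratic factors as (4b+9)(b+1).

(4b+9)(b+1)(b+3)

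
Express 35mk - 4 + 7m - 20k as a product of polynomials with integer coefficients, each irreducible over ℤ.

Group as (35mk + 7m) + (-20k - 4) = 7m(5k + 1) - 4(5k + 1).
Both groups share the factor (5k + 1).

(5k + 1)(7m - 4)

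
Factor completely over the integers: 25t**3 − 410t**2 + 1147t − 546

(5t − 14)(5t − 3)(t − 13)

Trying the rational-root candidates, t = 3/5 is a root, so (5t − 3) divides it; the quotient is 5t**2 − 79t + 182.
The remaining quadratic factors as (5t − 14)(t − 13).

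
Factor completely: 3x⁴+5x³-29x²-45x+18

(3x-1)(x+2)(x+3)(x-3)

Trying the rational-root candidates, x = 3 is a root, so (x-3) is a factor; dividing leaves 3x³+14x²+13x-6.
Continuing, x = 1/3 is a root, so (3x-1) divides it; the quotient is x²+5x+6.
The remaining quadratic factors as (x+3)(x+2).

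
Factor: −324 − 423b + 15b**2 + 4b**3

(4b + 3)(b + 12)(b − 9)

By the rational root theorem, b = −12 is a root, so (b + 12) is a factor; dividing leaves 4b**2 − 33b − 27.
The remaining quadratic factors as (b − 9)(4b + 3).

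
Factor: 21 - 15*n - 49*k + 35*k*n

(5*n - 7)*(7*k - 3)

Group as (35*k*n - 49*k) + (-15*n + 21) = 7*k*(5*n - 7) - 3*(5*n - 7).
Both groups share the factor (5*n - 7).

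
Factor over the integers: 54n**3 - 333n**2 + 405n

9n(2n - 9)(3n - 5)

Pull out the common factor 9n, then factor the remaining trinomial.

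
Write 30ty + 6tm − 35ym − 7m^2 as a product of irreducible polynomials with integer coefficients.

Group: 5y(6t − 7m) + m(6t − 7m); both groups contain (6t − 7m).

(6t − 7m)(5y + m)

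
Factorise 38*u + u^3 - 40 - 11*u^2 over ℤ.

(u - 2)*(u - 4)*(u - 5)

Trying the rational-root candidates, u = 5 is a root, giving the factor (u - 5) and quotient u^2 - 6*u + 8.
The remaining quadratic factors as (u - 2)(u - 4).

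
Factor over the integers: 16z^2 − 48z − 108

4(2z + 3)(2z − 9)

Pull out the common factor 4, then factor the remaining trinomial.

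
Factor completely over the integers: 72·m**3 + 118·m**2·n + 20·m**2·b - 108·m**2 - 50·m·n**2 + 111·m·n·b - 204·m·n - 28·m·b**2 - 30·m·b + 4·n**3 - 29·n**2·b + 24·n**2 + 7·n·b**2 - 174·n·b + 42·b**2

Group: 9·m·(8·m**2 + 14·m·n - 4·m·b - 12·m - 4·n**2 + n·b - 24·n + 6·b) + (-n + 7·b)·(8·m**2 + 14·m·n - 4·m·b - 12·m - 4·n**2 + n·b - 24·n + 6·b); both groups contain (8·m**2 + 14·m·n - 4·m·b - 12·m - 4·n**2 + n·b - 24·n + 6·b), so (9·m - n + 7·b) is a factor with cofactor 8·m**2 + 14·m·n - 4·m·b - 12·m - 4·n**2 + n·b - 24·n + 6·b.
The cofactor groups again: 8·m**2 + 14·m·n - 4·m·b - 12·m - 4·n**2 + n·b - 24·n + 6·b = 2·m·(4·m - n - 6) + (4·n - b)·(4·m - n - 6); both groups contain (4·m - n - 6), giving (2·m + 4·n - b)·(4·m - n - 6).

(2·m + 4·n - b)·(4·m - n - 6)·(9·m - n + 7·b)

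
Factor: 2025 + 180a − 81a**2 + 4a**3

By the rational root theorem, a = 9 is a root, so (a − 9) divides it; the quotient is 4a**2 − 45a − 225.
The remaining quadratic factors as (4a + 15)(a − 15).

(4a + 15)(a − 15)(a − 9)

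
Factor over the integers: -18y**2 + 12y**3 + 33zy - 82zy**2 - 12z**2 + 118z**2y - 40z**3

Group: z(-40z**2 + 38zy - 12z - 6y**2 + 9y) - 2y(-40z**2 + 38zy - 12z - 6y**2 + 9y); both groups contain (-40z**2 + 38zy - 12z - 6y**2 + 9y), so (z - 2y) is a factor with cofactor -40z**2 + 38zy - 12z - 6y**2 + 9y.
The cofactor groups again: -40z**2 + 38zy - 12z - 6y**2 + 9y = -4z(10z - 2y + 3) + 3y(10z - 2y + 3); both groups contain (10z - 2y + 3), giving -(4z - 3y)(10z - 2y + 3).

-(10z - 2y + 3)(z - 2y)(4z - 3y)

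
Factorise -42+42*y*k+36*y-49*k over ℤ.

Group as (42*y*k+36*y) + (-49*k-42) = 6*y*(7*k+6) - 7*(7*k+6).
Both groups share the factor (7*k+6).

(6*y-7)*(7*k+6)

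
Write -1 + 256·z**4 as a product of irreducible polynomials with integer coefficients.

(4·z + 1)·(4·z - 1)·(16·z**2 + 1)

Difference of squares twice: with A = 4·z and B = 1, A⁴ − B⁴ = (A² − B²)(A² + B²), and A² − B² factors again.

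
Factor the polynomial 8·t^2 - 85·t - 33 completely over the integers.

(8·t + 3)·(t - 11)

Need a pair with product 8·(-33) = -264 and sum -85: that's 3 and -88.
Split the middle term: 8·t^2 + 3·t - 88·t - 33 = t·(8·t + 3) - 11·(8·t + 3).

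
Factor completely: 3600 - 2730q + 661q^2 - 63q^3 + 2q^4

Among the possible rational roots, q = 5/2 is a root, giving the factor (2q - 5) and quotient q^3 - 29q^2 + 258q - 720.
Next, q = 8 is a root, so (q - 8) is a factor; dividing leaves q^2 - 21q + 90.
The remaining quadratic factors as (q - 6)(q - 15).

(2q - 5)(q - 15)(q - 6)(q - 8)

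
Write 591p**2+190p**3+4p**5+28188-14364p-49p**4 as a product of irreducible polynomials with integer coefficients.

(4p-9)(p+6)(p-9)(p**2-7p+58)

Trying the rational-root candidates, p = -6 is a root, giving the factor (p+6) and quotient 4p**4-73p**3+628p**2-3177p+4698.
Next, p = 9 is a root, giving the factor (p-9) and quotient 4p**3-37p**2+295p-522.
Next, p = 9/4 is a root, so (4p-9) is a factor; dividing leaves p**2-7p+58.
The quadratic p**2-7p+58 has discriminant -183 < 0 and is irreducible over ℤ.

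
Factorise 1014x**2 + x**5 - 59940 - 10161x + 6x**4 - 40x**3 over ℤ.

(x + 15)(x + 4)(x - 9)(x**2 - 4x + 111)

Trying the rational-root candidates, x = -4 is a root, giving the factor (x + 4) and quotient x**4 + 2x**3 - 48x**2 + 1206x - 14985.
Next, x = -15 is a root, giving the factor (x + 15) and quotient x**3 - 13x**2 + 147x - 999.
Next, x = 9 is a root, giving the factor (x - 9) and quotient x**2 - 4x + 111.
The quadratic x**2 - 4x + 111 has discriminant -428 < 0 and is irreducible over ℤ.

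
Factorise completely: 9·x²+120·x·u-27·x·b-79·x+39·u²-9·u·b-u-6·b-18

(x+13·u-3·b-9)·(9·x+3·u+2)

Group: x·(9·x+3·u+2) + (13·u-3·b-9)·(9·x+3·u+2); both groups contain (9·x+3·u+2).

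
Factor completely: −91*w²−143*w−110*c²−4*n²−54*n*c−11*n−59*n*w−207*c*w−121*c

−(4*n+10*c+7*w+11)*(n+11*c+13*w)

Group: −4*n*(n+11*c+13*w) + (−10*c−7*w−11)*(n+11*c+13*w); both groups contain (n+11*c+13*w).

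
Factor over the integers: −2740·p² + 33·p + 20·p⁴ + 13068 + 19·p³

(4·p − 9)·(5·p + 11)·(p + 12)·(p − 11)

Trying the rational-root candidates, p = 11 is a root, giving the factor (p − 11) and quotient 20·p³ + 239·p² − 111·p − 1188.
Then p = −11/5 is a root, giving the factor (5·p + 11) and quotient 4·p² + 39·p − 108.
The remaining quadratic factors as (4·p − 9)(p + 12).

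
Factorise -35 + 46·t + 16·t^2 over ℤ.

Need a pair with product 16·(-35) = -560 and sum 46: that's 56 and -10.
Split the middle term: 16·t^2 + 56·t - 10·t - 35 = 8·t·(2·t + 7) - 5·(2·t + 7).

(2·t + 7)·(8·t - 5)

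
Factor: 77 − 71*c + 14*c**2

(2*c − 7)*(7*c − 11)

Need a pair with product 14·77 = 1078 and sum −71: that's −49 and −22.
Split the middle term: 14*c**2 − 49*c − 22*c + 77 = 7*c*(2*c − 7) − 11*(2*c − 7).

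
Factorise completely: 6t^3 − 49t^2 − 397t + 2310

(2t + 15)(3t − 14)(t − 11)

By the rational root theorem, t = −15/2 is a root, so (2t + 15) is a factor; dividing leaves 3t^2 − 47t + 154.
The remaining quadratic factors as (t − 11)(3t − 14).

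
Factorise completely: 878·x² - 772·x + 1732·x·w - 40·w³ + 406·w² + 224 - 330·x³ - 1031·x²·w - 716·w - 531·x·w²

Group: 11·x·(-30·x² - 91·x·w + 58·x - 40·w² + 86·w - 28) + (w - 8)·(-30·x² - 91·x·w + 58·x - 40·w² + 86·w - 28); both groups contain (-30·x² - 91·x·w + 58·x - 40·w² + 86·w - 28), so (11·x + w - 8) is a factor with cofactor -30·x² - 91·x·w + 58·x - 40·w² + 86·w - 28.
The cofactor groups again: -30·x² - 91·x·w + 58·x - 40·w² + 86·w - 28 = -2·x·(15·x + 8·w - 14) + (-5·w + 2)·(15·x + 8·w - 14); both groups contain (15·x + 8·w - 14), giving -(2·x + 5·w - 2)·(15·x + 8·w - 14).

-(2·x + 5·w - 2)·(15·x + 8·w - 14)·(11·x + w - 8)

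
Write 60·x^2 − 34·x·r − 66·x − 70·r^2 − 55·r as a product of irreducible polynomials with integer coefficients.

(10·x − 14·r − 11)·(6·x + 5·r)

Group: 10·x·(6·x + 5·r) + (−14·r − 11)·(6·x + 5·r); both groups contain (6·x + 5·r).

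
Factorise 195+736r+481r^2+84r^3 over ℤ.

(3r+1)(4r+13)(7r+15)

By the rational root theorem, r = -15/7 is a root, giving the factor (7r+15) and quotient 12r^2+43r+13.
The remaining quadratic factors as (3r+1)(4r+13).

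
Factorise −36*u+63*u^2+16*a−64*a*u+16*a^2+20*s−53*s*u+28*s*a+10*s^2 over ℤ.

(2*s+4*a−7*u+4)*(5*s+4*a−9*u)

Group: 2*s*(5*s+4*a−9*u) + (4*a−7*u+4)*(5*s+4*a−9*u); both groups contain (5*s+4*a−9*u).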